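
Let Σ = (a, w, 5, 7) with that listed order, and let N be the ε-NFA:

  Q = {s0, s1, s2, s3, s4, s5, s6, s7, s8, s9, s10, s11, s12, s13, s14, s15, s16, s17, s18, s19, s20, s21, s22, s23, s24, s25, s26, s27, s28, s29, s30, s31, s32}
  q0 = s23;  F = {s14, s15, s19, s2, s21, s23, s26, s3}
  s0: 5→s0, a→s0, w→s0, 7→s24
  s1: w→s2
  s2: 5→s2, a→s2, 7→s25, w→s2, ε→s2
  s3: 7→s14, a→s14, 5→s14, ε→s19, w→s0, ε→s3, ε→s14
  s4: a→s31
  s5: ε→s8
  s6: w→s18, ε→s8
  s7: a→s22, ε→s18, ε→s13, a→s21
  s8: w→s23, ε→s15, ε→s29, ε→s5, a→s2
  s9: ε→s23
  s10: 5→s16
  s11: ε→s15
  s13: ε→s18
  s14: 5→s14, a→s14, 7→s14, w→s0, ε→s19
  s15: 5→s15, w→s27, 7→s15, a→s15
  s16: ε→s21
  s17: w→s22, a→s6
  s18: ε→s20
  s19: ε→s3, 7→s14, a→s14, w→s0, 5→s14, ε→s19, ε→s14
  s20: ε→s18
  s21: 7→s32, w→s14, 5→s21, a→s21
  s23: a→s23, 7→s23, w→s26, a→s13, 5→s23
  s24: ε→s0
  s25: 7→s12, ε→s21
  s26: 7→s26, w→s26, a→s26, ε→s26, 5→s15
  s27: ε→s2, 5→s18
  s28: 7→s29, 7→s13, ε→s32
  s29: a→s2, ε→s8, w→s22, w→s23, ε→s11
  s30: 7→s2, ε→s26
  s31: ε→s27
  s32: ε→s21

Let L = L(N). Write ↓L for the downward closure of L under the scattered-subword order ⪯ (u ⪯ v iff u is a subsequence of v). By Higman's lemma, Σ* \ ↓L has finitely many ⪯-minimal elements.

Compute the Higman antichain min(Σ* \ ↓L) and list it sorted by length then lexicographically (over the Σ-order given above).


A = [w5w7ww].

|Q|=33, |F|=8, |δ|=86 (31 ε).
min D↑ (7 st, q0=0, F={6}): 0:a→0,w→1,5→0,7→0 1:a→1,w→1,5→2,7→1 2:a→2,w→3,5→2,7→2 3:a→3,w→3,5→3,7→4 4:a→4,w→5,5→4,7→4 5:a→5,w→6,5→5,7→5 6:a→6,w→6,5→6,7→6 (ε-aug+det+¬).
'w5w7ww': run [17, 15, 14, 13, 9, 5, 2] end={s0,s24} rej; 6/6 deletions ∈↓L.
1 obstructions.


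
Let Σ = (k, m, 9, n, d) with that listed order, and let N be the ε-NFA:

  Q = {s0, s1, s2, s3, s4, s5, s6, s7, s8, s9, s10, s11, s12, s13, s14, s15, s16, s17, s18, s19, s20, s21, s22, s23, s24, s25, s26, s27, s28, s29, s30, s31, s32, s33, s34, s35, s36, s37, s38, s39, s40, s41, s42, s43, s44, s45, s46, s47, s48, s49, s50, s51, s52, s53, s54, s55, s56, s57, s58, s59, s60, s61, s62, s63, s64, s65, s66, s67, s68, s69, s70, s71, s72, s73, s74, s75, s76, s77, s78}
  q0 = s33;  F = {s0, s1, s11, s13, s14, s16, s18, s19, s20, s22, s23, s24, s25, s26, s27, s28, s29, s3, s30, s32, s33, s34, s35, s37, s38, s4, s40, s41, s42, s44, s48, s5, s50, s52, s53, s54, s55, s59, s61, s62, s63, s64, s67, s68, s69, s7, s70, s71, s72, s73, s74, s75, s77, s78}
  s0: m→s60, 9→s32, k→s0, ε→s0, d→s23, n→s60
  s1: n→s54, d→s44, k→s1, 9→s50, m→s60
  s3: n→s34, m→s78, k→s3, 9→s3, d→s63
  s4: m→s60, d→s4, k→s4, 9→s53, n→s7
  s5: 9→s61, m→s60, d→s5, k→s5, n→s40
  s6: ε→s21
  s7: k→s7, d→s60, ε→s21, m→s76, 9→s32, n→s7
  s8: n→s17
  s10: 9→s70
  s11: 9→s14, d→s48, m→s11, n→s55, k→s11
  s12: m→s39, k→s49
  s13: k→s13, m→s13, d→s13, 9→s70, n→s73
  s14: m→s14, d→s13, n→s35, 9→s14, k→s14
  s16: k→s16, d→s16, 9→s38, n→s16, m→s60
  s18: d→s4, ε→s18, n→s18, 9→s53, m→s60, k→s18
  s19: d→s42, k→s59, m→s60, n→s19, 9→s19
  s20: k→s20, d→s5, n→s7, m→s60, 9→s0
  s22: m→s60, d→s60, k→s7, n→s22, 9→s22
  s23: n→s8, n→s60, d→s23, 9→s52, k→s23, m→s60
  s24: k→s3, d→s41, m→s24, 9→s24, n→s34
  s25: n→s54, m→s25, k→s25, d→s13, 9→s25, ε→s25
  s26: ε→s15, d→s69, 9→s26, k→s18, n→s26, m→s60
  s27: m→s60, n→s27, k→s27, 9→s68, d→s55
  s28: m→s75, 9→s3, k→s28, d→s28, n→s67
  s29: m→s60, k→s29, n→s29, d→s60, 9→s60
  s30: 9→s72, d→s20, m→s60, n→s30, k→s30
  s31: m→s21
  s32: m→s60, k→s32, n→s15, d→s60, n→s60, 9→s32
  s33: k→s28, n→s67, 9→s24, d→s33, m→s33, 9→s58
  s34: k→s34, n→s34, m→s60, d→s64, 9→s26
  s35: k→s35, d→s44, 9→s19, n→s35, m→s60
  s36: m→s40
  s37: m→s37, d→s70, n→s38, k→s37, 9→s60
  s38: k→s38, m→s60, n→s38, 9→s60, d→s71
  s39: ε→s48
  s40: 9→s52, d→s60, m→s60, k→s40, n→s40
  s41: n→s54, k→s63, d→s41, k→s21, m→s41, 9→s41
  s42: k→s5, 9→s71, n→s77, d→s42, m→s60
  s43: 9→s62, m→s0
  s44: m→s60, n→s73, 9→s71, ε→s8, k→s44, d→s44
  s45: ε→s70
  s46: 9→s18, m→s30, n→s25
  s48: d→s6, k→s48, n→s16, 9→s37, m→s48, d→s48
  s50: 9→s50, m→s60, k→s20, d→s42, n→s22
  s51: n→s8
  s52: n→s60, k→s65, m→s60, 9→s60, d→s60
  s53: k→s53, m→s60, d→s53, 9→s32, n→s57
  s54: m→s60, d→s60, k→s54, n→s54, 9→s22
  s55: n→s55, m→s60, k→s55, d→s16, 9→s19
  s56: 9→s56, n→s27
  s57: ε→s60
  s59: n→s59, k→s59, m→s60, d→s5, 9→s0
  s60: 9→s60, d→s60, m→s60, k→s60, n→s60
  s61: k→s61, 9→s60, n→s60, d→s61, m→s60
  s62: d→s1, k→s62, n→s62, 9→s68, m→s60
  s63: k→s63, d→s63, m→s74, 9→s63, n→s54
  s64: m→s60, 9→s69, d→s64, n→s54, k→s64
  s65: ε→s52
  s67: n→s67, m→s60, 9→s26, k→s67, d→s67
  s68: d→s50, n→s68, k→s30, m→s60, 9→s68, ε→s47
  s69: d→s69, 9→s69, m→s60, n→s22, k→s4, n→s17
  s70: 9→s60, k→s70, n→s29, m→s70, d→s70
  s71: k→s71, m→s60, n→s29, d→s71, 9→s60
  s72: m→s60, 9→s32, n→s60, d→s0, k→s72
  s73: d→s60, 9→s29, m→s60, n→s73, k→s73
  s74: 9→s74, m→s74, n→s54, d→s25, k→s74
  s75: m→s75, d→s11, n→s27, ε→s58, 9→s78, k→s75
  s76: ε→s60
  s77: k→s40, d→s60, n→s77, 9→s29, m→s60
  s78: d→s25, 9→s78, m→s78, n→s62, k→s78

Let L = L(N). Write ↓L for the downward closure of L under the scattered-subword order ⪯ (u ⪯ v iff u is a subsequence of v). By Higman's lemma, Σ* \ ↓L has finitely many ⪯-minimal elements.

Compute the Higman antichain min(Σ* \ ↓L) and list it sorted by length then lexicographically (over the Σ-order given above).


A = [nm, 9dnd, n9k9n, kmdd99, n9k99d].

|Q|=79, |F|=54, |δ|=309 (14 ε).
min D↑ (55 st, q0=0, F={8}): 0:k→1,m→0,9→2,n→3,d→0 1:k→1,m→4,9→5,n→3,d→1 2:k→5,m→2,9→2,n→6,d→7 3:k→3,m→8,9→9,n→3,d→3 4:k→4,m→4,9→10,n→11,d→12 5:k→5,m→10,9→5,n→6,d→13 6:k→6,m→8,9→9,n→6,d→14 7:k→13,m→7,9→7,n→15,d→7 8:k→8,m→8,9→8,n→8,d→8 9:k→16,m→8,9→9,n→9,d→17 10:k→10,m→10,9→10,n→18,d→19 11:k→11,m→8,9→20,n→11,d→21 12:k→12,m→12,9→22,n→21,d→23 13:k→13,m→24,9→13,n→15,d→13 14:k→14,m→8,9→17,n→15,d→14 15:k→15,m→8,9→25,n→15,d→8 16:k→16,m→8,9→26,n→16,d→27 17:k→27,m→8,9→17,n→25,d→17 18:k→18,m→8,9→20,n→18,d→28 19:k→19,m→19,9→19,n→15,d→29 20:k→30,m→8,9→20,n→20,d→31 21:k→21,m→8,9→32,n→21,d→33 22:k→22,m→22,9→22,n→34,d→29 23:k→23,m→23,9→35,n→33,d→23 24:k→24,m→24,9→24,n→15,d→19 25:k→36,m→8,9→25,n→25,d→8 26:k→26,m→8,9→37,n→8,d→26 27:k→27,m→8,9→26,n→36,d→27 28:k→28,m→8,9→31,n→15,d→38 29:k→29,m→29,9→39,n→40,d→29 30:k→30,m→8,9→41,n→30,d→42 31:k→42,m→8,9→31,n→25,d→43 32:k→44,m→8,9→32,n→32,d→43 33:k→33,m→8,9→45,n→33,d→33 34:k→34,m→8,9→32,n→34,d→38 35:k→35,m→35,9→8,n→45,d→39 36:k→36,m→8,9→37,n→36,d→8 37:k→37,m→8,9→37,n→8,d→8 38:k→38,m→8,9→46,n→40,d→38 39:k→39,m→39,9→8,n→47,d→39 40:k→40,m→8,9→47,n→40,d→8 41:k→41,m→8,9→37,n→8,d→48 42:k→42,m→8,9→48,n→36,d→49 43:k→49,m→8,9→46,n→50,d→43 44:k→44,m→8,9→48,n→44,d→49 45:k→45,m→8,9→8,n→45,d→46 46:k→46,m→8,9→8,n→47,d→46 47:k→47,m→8,9→8,n→47,d→8 48:k→48,m→8,9→37,n→8,d→51 49:k→49,m→8,9→52,n→53,d→49 50:k→53,m→8,9→47,n→50,d→8 51:k→51,m→8,9→54,n→8,d→51 52:k→52,m→8,9→8,n→8,d→52 53:k→53,m→8,9→54,n→53,d→8 54:k→54,m→8,9→8,n→8,d→8 (ε-aug+det+¬).
'nm': run [65, 47, 2] end={s60,s76} — reject; 2/2 deletions ∈↓L.
'9dnd': |S_i|=[65, 55, 37, 17, 1] end={s60} ∉↓L; 4/4 del acc.
'n9k9n': run [65, 47, 35, 26, 13, 5] end={s15,s17,s57,s60,s8} — reject; 5/5 single-dels accept.
'kmdd99': run [65, 62, 50, 40, 23, 9, 1] end={s60} ∉↓L; 6/6 deletions ∈↓L.
'n9k99d': run [65, 47, 35, 26, 13, 5, 1] end={s60} rej; 6/6 deletions ∈↓L.
5 minimals (antichain).


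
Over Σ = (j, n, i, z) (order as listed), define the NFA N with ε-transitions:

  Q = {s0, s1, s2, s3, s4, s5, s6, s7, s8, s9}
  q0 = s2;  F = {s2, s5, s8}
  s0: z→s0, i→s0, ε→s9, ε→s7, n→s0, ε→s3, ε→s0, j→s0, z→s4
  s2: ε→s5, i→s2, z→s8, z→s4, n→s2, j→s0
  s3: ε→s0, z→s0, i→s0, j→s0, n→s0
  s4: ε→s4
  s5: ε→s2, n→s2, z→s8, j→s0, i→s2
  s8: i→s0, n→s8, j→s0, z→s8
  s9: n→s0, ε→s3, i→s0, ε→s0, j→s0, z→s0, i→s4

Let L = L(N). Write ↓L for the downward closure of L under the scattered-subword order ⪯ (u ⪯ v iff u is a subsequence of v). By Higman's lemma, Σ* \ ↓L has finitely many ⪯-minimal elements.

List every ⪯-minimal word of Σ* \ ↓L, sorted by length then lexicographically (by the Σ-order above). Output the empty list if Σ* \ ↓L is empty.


|Q|=10, |F|=3, |δ|=37 (10 ε).
min D↑ (3 st, q0=0, F={1}): 0:j→1,n→0,i→0,z→2 1:j→1,n→1,i→1,z→1 2:j→1,n→2,i→1,z→2 (ε-aug+det+¬).
'j': N↓-sim [8, 5] end={s0,s3,s4,s7,s9} — reject; 1/1 del acc.
'zi': N↓-sim [8, 6, 5] end={s0,s3,s4,s7,s9} ∉↓L; 2/2 deletions ∈↓L.
2 obstructions.

Antichain: [j, zi].


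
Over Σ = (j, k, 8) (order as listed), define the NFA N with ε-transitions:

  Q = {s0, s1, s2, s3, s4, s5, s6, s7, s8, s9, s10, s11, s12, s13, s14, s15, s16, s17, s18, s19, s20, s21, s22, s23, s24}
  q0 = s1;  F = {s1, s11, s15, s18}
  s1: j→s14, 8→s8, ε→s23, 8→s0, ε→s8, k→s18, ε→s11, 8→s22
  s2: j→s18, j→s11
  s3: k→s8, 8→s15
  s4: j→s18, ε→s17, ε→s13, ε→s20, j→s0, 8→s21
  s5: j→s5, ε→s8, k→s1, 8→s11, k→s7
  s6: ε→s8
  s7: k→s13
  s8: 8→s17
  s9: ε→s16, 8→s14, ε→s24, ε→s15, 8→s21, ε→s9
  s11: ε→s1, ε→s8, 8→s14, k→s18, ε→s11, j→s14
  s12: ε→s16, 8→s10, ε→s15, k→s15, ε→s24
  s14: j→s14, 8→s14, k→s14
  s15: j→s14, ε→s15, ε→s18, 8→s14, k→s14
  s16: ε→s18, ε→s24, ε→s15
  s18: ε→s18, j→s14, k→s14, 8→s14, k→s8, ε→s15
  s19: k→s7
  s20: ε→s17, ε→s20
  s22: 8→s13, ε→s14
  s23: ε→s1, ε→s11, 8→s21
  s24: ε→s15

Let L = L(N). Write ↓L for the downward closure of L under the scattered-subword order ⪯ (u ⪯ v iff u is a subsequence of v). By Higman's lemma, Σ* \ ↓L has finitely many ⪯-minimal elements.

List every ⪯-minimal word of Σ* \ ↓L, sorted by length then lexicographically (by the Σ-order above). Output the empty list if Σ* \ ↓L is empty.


|Q|=25, |F|=4, |δ|=69 (31 ε).
min D↑ (3 st, q0=0, F={1}): 0:j→1,k→2,8→1 1:j→1,k→1,8→1 2:j→1,k→1,8→1 (ε-aug+det+¬).
'j': run [12, 1] end={s14} — reject; 1/1 del acc.
'8': run [12, 7] end={s0,s13,s14,s17,s21,s22,s8} rej; 1/1 deletions ∈↓L.
'kk': run [12, 5, 3] end={s14,s17,s8} rej; 2/2 del acc.
3 minimals (antichain).

min(Σ*\↓L) = [j, 8, kk].


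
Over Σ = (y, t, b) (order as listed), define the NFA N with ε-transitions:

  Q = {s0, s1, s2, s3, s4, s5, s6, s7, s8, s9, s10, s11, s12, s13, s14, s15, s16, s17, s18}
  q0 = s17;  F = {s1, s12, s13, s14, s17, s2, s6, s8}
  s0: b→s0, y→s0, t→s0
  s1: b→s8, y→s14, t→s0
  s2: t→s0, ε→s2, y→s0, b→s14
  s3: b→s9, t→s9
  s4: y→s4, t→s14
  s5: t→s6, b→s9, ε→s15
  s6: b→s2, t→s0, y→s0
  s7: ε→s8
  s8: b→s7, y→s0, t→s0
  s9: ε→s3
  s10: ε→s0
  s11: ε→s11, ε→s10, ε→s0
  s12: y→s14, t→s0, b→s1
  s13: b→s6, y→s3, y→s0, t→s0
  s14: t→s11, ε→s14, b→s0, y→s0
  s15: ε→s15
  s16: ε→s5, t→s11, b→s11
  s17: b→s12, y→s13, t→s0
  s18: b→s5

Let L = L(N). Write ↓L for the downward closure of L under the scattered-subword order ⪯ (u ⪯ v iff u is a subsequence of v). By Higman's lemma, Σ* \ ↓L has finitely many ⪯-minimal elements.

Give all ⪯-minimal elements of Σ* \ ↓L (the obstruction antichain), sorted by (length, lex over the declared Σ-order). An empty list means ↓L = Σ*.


|Q|=19, |F|=8, |δ|=48 (11 ε).
min D↑ (9 st, q0=0, F={2}): 0:y→1,t→2,b→3 1:y→2,t→2,b→4 2:y→2,t→2,b→2 3:y→5,t→2,b→6 4:y→2,t→2,b→7 5:y→2,t→2,b→2 6:y→5,t→2,b→8 7:y→2,t→2,b→5 8:y→2,t→2,b→8.
't': run [14, 5] end={s0,s10,s11,s3,s9} rej; 1/1 del acc.
'yy': |S_i|=[14, 9, 3] end={s0,s3,s9} — reject; 2/2 deletions ∈↓L.
'byb': |S_i|=[14, 12, 4, 1] end={s0} — reject; 3/3 single-dels accept.
'bbby': N↓-sim [14, 12, 10, 8, 1] end={s0} rej; 4/4 single-dels accept.
'ybbbb': |S_i|=[14, 9, 8, 7, 6, 3] end={s0,s3,s9} ∉↓L; 5/5 deletions ∈↓L.
5 obstructions.

Antichain: [t, yy, byb, bbby, ybbbb].


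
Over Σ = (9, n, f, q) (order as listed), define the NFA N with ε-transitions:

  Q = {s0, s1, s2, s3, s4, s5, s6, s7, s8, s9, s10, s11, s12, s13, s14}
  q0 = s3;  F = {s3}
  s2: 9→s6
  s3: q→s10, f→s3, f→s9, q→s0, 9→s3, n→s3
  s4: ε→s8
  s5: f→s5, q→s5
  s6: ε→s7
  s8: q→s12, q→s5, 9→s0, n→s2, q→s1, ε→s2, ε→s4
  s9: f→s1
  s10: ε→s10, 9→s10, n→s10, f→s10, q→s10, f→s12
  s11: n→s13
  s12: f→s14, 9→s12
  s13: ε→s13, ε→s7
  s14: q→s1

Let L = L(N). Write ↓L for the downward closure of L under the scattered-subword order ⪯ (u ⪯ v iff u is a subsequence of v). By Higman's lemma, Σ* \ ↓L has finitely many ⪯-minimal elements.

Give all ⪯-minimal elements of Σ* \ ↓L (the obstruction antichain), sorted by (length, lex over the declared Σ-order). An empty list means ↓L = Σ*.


Antichain: [q].

|Q|=15, |F|=1, |δ|=31 (7 ε).
min D↑ (2 st, q0=0, F={1}): 0:9→0,n→0,f→0,q→1 1:9→1,n→1,f→1,q→1 [Hopcroft].
'q': run [7, 5] end={s0,s1,s10,s12,s14} ∉↓L; 1/1 deletions ∈↓L.
1 minimals (antichain).


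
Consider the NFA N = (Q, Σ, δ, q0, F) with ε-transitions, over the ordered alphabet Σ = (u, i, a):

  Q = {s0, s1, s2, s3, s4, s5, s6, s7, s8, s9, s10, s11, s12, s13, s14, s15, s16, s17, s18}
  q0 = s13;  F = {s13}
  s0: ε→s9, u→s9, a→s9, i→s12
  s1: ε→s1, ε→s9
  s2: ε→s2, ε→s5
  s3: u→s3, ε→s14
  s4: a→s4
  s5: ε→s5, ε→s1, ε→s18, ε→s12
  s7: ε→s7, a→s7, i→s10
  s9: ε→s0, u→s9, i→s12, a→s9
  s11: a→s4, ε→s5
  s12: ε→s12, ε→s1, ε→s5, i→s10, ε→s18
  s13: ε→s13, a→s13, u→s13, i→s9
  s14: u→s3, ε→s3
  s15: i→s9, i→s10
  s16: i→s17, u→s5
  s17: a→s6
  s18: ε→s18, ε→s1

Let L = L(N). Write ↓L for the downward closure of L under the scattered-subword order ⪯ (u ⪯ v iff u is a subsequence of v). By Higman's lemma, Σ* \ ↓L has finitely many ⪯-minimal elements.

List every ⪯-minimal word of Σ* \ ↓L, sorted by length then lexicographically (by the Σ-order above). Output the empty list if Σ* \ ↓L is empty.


|Q|=19, |F|=1, |δ|=42 (21 ε).
min D↑ (2 st, q0=0, F={1}): 0:u→0,i→1,a→0 1:u→1,i→1,a→1 (ε-aug+det+¬).
'i': |S_i|=[8, 7] end={s0,s1,s10,s12,s18,s5,s9} ∉↓L; 1/1 del acc.
1 words, ⪯-incomp.

min(Σ*\↓L) = [i].


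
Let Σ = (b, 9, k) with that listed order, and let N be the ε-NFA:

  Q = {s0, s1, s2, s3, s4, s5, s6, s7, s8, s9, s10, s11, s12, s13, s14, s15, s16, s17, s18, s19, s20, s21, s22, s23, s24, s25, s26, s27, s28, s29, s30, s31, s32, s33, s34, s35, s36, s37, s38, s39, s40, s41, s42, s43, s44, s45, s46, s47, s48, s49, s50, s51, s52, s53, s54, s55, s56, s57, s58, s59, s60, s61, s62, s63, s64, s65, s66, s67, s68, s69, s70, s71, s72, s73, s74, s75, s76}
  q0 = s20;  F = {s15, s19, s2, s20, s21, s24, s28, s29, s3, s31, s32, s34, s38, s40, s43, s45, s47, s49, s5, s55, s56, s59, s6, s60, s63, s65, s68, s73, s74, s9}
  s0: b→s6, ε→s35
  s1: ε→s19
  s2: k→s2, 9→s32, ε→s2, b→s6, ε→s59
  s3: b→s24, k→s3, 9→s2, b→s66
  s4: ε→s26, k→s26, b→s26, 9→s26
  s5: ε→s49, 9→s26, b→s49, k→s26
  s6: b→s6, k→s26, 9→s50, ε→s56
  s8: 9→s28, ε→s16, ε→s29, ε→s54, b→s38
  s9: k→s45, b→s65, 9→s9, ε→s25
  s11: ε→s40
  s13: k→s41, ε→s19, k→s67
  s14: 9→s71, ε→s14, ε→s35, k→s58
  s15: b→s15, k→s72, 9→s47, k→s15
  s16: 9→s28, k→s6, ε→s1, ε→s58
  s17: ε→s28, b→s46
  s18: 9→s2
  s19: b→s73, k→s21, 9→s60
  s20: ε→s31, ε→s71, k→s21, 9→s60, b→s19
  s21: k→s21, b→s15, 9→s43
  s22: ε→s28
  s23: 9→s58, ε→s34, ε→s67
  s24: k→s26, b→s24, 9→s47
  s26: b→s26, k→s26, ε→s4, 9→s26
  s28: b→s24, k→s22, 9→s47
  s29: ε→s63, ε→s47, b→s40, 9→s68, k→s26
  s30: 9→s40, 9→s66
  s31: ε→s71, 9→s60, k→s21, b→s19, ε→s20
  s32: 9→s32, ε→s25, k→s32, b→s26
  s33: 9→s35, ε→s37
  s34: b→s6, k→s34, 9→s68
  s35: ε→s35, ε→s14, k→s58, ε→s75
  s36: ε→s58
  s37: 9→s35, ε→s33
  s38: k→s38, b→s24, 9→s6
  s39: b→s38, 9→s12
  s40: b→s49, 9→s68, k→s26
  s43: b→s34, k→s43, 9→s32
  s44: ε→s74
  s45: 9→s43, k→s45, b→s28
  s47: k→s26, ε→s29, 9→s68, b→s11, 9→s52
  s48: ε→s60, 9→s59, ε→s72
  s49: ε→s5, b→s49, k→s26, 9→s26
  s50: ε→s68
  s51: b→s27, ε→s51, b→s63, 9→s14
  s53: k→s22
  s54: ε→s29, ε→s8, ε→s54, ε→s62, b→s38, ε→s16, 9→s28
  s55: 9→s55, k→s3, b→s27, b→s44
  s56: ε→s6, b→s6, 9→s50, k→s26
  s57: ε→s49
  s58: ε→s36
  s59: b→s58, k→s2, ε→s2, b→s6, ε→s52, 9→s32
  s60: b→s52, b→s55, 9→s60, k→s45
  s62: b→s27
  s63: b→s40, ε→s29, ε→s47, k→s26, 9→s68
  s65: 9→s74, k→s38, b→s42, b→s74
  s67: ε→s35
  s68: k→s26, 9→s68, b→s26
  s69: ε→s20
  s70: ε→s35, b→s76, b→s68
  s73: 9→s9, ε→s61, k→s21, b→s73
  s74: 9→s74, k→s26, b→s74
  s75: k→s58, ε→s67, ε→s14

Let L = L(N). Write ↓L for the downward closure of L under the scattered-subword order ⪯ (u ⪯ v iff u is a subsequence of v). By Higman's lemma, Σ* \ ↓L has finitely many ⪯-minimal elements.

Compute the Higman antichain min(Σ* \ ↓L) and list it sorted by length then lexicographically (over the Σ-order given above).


Antichain: [9bbk, kb9k, k99b, bb9b9k, kb9bb9].

|Q|=77, |F|=30, |δ|=193 (60 ε).
min D↑ (25 st, q0=0, F={17}): 0:b→1,9→2,k→3 1:b→4,9→2,k→3 2:b→5,9→2,k→6 3:b→7,9→8,k→3 4:b→4,9→9,k→3 5:b→10,9→5,k→11 6:b→12,9→8,k→6 7:b→7,9→13,k→7 8:b→14,9→15,k→8 9:b→16,9→9,k→6 10:b→10,9→10,k→17 11:b→18,9→19,k→11 12:b→18,9→13,k→12 13:b→20,9→21,k→17 14:b→22,9→21,k→14 15:b→17,9→15,k→15 16:b→10,9→10,k→23 17:b→17,9→17,k→17 18:b→18,9→13,k→17 19:b→22,9→15,k→19 20:b→24,9→21,k→17 21:b→17,9→21,k→17 22:b→22,9→21,k→17 23:b→18,9→22,k→23 24:b→24,9→17,k→17 [Hopcroft].
'9bbk': run [46, 37, 33, 22, 2] end={s26,s4} — reject; 4/4 del acc.
'kb9k': N↓-sim [46, 32, 23, 12, 2] end={s26,s4} rej; 4/4 del acc.
'k99b': |S_i|=[46, 32, 22, 7, 2] end={s26,s4} — reject; 4/4 single-dels accept.
'bb9b9k': run [46, 43, 41, 36, 27, 15, 2] end={s26,s4} rej; 6/6 del acc.
'kb9bb9': N↓-sim [46, 32, 23, 12, 7, 4, 2] end={s26,s4} rej; 6/6 single-dels accept.
5 words, ⪯-incomp.


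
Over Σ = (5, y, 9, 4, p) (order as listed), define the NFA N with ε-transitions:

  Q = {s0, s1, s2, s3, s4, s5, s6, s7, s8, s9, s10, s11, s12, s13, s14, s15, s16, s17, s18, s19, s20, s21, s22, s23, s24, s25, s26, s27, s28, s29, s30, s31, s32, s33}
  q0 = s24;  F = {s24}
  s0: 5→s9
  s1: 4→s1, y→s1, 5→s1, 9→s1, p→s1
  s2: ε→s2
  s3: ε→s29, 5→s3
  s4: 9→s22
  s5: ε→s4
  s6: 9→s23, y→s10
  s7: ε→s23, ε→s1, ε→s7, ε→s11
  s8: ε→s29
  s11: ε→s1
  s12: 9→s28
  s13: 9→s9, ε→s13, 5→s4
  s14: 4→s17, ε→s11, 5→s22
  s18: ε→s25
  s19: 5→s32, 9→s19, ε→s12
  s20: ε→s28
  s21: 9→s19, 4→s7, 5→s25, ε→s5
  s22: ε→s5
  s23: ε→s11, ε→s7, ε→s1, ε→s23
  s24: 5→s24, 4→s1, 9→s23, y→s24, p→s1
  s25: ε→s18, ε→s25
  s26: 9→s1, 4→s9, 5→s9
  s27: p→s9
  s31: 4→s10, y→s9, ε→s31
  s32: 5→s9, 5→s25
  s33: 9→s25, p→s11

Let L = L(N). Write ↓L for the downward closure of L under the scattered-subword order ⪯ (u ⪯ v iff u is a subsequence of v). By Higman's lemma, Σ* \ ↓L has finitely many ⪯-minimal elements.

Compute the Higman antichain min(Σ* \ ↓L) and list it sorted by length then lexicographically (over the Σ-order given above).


Antichain: [9, 4, p].

|Q|=34, |F|=1, |δ|=58 (23 ε).
min D↑ (2 st, q0=0, F={1}): 0:5→0,y→0,9→1,4→1,p→1 1:5→1,y→1,9→1,4→1,p→1 (ε-aug+det+¬).
'9': run [5, 4] end={s1,s11,s23,s7} — reject; 1/1 deletions ∈↓L.
'4': N↓-sim [5, 1] end={s1} rej; 1/1 deletions ∈↓L.
'p': run [5, 1] end={s1} ∉↓L; 1/1 del acc.
3 obstructions.


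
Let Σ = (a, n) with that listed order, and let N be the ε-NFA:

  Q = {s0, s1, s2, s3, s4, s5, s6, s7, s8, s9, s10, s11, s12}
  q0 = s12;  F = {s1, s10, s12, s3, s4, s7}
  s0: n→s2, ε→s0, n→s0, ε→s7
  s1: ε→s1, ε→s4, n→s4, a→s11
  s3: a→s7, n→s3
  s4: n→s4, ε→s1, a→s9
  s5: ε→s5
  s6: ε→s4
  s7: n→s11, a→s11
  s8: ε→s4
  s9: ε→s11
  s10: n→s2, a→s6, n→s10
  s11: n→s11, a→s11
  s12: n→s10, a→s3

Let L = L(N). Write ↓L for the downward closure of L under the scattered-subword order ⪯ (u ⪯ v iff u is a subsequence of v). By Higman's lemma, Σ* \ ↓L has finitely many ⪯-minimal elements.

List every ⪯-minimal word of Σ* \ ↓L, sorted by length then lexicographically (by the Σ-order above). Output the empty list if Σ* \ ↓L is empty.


A = [aaa, aan, naa].

|Q|=13, |F|=6, |δ|=26 (9 ε).
min D↑ (6 st, q0=0, F={5}): 0:a→1,n→2 1:a→3,n→1 2:a→4,n→2 3:a→5,n→5 4:a→5,n→4 5:a→5,n→5.
'aaa': |S_i|=[10, 7, 3, 1] end={s11} ∉↓L; 3/3 deletions ∈↓L.
'aan': N↓-sim [10, 7, 3, 1] end={s11} ∉↓L; 3/3 del acc.
'naa': N↓-sim [10, 9, 6, 2] end={s11,s9} rej; 3/3 del acc.
3 obstructions.


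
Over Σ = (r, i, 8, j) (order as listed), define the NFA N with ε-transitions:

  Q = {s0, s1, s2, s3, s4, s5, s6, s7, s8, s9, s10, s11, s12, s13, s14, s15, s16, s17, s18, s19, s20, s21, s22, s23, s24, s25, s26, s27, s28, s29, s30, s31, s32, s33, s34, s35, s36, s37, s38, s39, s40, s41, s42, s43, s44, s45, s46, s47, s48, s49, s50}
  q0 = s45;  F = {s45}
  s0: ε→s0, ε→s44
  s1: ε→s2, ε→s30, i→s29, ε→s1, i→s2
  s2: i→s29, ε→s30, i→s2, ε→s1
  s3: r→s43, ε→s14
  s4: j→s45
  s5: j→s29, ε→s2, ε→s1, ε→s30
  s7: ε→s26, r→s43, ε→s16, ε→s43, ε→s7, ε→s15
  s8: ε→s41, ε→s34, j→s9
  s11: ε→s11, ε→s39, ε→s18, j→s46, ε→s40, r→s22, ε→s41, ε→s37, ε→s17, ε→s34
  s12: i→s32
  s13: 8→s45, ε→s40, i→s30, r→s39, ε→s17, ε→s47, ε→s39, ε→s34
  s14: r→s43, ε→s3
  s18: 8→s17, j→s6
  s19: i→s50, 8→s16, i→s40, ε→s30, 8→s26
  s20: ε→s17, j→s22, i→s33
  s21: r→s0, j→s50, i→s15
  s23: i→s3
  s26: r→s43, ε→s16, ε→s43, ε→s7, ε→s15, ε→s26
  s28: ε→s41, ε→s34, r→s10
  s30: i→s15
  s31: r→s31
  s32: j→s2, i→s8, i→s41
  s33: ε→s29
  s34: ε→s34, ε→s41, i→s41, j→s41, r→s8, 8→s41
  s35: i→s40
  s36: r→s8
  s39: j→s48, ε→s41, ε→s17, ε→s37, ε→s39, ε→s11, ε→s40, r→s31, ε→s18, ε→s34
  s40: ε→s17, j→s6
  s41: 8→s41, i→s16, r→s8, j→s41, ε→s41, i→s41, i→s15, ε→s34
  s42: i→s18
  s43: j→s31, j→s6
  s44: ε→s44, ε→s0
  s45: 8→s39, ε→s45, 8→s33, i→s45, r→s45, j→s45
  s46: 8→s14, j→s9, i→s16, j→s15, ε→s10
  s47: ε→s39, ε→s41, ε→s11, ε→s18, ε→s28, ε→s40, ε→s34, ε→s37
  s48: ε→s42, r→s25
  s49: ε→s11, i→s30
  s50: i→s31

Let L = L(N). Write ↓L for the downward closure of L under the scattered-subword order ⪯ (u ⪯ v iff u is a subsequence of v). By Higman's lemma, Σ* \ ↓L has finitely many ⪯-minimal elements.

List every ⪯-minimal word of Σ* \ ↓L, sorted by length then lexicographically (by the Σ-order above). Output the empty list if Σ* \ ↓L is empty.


A = [8].

|Q|=51, |F|=1, |δ|=134 (69 ε).
min D↑ (2 st, q0=0, F={1}): 0:r→0,i→0,8→1,j→0 1:r→1,i→1,8→1,j→1 (ε-aug+det+¬).
'8': |S_i|=[26, 25] end={s10,s11,s14,s15,s16,s17,s18,s22,s25,s29,s3,s31,…} ∉↓L; 1/1 del acc.
1 minimals (antichain).


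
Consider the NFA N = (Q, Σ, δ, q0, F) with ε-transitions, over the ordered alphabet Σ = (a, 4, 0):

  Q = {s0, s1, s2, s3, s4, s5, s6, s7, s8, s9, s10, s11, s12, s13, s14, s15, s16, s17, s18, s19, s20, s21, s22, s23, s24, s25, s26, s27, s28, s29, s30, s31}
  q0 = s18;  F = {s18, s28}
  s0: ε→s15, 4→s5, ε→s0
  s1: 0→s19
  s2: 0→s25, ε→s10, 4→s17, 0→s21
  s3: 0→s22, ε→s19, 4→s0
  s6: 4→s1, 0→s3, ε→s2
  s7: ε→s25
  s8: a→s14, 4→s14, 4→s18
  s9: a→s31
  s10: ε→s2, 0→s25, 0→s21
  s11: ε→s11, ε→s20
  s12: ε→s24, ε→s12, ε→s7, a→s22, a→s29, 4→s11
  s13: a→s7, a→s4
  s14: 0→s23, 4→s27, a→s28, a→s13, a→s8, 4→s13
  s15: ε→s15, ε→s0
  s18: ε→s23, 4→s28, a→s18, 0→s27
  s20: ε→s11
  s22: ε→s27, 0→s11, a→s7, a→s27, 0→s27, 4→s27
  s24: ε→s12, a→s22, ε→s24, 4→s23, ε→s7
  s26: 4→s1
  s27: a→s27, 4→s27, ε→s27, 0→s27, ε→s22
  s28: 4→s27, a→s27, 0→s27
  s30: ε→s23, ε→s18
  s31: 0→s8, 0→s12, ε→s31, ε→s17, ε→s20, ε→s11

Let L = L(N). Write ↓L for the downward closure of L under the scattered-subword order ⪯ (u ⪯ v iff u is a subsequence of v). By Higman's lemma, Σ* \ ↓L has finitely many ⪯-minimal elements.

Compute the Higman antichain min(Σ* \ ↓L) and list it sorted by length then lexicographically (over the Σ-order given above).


A = [0, 4a, 44].

|Q|=32, |F|=2, |δ|=73 (28 ε).
min D↑ (3 st, q0=0, F={2}): 0:a→0,4→1,0→2 1:a→2,4→2,0→2 2:a→2,4→2,0→2 (ε-aug+det+¬).
'0': N↓-sim [9, 6] end={s11,s20,s22,s25,s27,s7} ∉↓L; 1/1 single-dels accept.
'4a': N↓-sim [9, 7, 6] end={s11,s20,s22,s25,s27,s7} rej; 2/2 single-dels accept.
'44': N↓-sim [9, 7, 6] end={s11,s20,s22,s25,s27,s7} ∉↓L; 2/2 single-dels accept.
3 obstructions.


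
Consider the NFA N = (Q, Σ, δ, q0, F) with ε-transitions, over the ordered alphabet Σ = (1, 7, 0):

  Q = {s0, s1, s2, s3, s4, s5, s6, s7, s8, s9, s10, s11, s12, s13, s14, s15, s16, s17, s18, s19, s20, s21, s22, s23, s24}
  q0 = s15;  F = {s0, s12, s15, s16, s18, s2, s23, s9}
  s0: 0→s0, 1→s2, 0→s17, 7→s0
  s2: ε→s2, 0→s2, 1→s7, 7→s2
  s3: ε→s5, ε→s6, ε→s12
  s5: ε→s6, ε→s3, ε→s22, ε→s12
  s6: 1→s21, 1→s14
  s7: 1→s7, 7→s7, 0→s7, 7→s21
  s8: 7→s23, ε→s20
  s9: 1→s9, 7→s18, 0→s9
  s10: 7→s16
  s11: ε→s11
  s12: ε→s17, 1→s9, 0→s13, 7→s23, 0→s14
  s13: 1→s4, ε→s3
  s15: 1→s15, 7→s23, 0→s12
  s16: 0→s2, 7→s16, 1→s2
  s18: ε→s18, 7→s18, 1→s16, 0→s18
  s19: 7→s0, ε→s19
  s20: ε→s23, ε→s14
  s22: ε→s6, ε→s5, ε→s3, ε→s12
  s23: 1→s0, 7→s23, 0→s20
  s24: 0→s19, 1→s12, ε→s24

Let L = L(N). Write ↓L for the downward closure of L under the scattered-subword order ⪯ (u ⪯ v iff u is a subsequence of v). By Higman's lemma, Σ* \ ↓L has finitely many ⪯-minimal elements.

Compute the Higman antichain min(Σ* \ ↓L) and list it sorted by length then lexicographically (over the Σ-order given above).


|Q|=25, |F|=8, |δ|=59 (21 ε).
min D↑ (9 st, q0=0, F={7}): 0:1→0,7→1,0→2 1:1→3,7→1,0→1 2:1→4,7→1,0→2 3:1→5,7→3,0→3 4:1→4,7→6,0→4 5:1→7,7→5,0→5 6:1→8,7→6,0→6 7:1→7,7→7,0→7 8:1→5,7→8,0→5 (ε-aug+det+¬).
'7111': N↓-sim [19, 10, 6, 3, 2] end={s21,s7} ∉↓L; 4/4 deletions ∈↓L.
'017101': N↓-sim [19, 18, 10, 7, 4, 3, 2] end={s21,s7} ∉↓L; 6/6 del acc.
2 words, ⪯-incomp.

min(Σ*\↓L) = [7111, 017101].


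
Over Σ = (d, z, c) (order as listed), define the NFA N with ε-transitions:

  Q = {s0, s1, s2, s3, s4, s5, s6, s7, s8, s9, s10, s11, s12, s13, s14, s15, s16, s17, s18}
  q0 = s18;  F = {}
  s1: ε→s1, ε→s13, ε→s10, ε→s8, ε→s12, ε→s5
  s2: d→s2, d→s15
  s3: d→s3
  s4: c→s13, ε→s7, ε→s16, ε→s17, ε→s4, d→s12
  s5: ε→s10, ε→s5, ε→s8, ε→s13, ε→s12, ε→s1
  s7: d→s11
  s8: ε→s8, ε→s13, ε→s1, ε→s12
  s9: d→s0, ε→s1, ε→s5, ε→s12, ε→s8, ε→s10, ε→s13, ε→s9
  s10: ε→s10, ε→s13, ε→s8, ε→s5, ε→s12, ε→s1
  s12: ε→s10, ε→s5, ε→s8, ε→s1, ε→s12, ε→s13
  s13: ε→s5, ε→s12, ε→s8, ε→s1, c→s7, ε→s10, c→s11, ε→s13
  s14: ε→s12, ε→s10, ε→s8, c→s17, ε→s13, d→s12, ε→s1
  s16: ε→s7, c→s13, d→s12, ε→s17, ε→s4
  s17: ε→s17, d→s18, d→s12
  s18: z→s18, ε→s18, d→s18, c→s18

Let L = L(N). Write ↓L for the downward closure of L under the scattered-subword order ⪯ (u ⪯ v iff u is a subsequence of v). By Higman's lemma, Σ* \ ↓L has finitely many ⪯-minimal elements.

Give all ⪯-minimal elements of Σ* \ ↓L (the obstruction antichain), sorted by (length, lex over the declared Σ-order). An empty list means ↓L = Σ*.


|Q|=19, |F|=0, |δ|=73 (55 ε).
min D↑ (1 st, q0=0, F={0}): 0:d→0,z→0,c→0 [Hopcroft].
ε ∈ L(D↑) — L = ∅.

Antichain: [ε].


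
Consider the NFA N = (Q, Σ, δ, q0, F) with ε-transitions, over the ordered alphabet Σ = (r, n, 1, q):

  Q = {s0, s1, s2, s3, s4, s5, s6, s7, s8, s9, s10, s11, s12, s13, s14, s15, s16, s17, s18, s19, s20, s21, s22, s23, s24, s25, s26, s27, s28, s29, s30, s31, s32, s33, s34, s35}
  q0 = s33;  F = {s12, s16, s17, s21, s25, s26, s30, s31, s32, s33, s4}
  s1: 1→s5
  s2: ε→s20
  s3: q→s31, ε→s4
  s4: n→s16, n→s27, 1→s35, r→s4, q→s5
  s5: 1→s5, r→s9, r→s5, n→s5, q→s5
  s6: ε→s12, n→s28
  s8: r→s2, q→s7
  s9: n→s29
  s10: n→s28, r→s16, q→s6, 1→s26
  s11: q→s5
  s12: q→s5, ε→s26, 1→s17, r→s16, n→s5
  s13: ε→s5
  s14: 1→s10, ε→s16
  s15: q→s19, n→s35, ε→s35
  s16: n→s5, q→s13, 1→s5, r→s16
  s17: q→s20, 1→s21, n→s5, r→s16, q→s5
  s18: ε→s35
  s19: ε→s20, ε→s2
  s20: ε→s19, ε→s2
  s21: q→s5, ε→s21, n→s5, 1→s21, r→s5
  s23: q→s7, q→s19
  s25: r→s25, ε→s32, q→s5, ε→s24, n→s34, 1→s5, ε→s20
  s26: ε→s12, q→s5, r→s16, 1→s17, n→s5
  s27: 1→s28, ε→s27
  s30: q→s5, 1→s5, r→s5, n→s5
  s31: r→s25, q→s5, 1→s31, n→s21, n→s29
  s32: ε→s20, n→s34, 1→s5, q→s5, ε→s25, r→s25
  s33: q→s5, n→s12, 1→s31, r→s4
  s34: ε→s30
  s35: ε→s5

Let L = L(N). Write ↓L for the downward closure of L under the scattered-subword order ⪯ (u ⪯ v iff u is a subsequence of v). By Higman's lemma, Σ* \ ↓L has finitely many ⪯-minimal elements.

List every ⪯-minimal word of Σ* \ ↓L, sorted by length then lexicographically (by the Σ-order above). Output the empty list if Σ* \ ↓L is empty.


min(Σ*\↓L) = [q, r1, nn, 1nr, n11r].

|Q|=36, |F|=11, |δ|=91 (22 ε).
min D↑ (10 st, q0=0, F={4}): 0:r→1,n→2,1→3,q→4 1:r→1,n→5,1→4,q→4 2:r→5,n→4,1→6,q→4 3:r→7,n→8,1→3,q→4 4:r→4,n→4,1→4,q→4 5:r→5,n→4,1→4,q→4 6:r→5,n→4,1→8,q→4 7:r→7,n→9,1→4,q→4 8:r→4,n→4,1→8,q→4 9:r→4,n→4,1→4,q→4.
'q': N↓-sim [23, 7] end={s13,s19,s2,s20,s29,s5,s9} ∉↓L; 1/1 single-dels accept.
'r1': |S_i|=[23, 17, 5] end={s28,s29,s35,s5,s9} ∉↓L; 2/2 del acc.
'nn': |S_i|=[23, 16, 3] end={s29,s5,s9} ∉↓L; 2/2 single-dels accept.
'1nr': run [23, 18, 6, 3] end={s29,s5,s9} — reject; 3/3 del acc.
'n11r': run [23, 16, 11, 4, 3] end={s29,s5,s9} ∉↓L; 4/4 single-dels accept.
5 words, ⪯-incomp.


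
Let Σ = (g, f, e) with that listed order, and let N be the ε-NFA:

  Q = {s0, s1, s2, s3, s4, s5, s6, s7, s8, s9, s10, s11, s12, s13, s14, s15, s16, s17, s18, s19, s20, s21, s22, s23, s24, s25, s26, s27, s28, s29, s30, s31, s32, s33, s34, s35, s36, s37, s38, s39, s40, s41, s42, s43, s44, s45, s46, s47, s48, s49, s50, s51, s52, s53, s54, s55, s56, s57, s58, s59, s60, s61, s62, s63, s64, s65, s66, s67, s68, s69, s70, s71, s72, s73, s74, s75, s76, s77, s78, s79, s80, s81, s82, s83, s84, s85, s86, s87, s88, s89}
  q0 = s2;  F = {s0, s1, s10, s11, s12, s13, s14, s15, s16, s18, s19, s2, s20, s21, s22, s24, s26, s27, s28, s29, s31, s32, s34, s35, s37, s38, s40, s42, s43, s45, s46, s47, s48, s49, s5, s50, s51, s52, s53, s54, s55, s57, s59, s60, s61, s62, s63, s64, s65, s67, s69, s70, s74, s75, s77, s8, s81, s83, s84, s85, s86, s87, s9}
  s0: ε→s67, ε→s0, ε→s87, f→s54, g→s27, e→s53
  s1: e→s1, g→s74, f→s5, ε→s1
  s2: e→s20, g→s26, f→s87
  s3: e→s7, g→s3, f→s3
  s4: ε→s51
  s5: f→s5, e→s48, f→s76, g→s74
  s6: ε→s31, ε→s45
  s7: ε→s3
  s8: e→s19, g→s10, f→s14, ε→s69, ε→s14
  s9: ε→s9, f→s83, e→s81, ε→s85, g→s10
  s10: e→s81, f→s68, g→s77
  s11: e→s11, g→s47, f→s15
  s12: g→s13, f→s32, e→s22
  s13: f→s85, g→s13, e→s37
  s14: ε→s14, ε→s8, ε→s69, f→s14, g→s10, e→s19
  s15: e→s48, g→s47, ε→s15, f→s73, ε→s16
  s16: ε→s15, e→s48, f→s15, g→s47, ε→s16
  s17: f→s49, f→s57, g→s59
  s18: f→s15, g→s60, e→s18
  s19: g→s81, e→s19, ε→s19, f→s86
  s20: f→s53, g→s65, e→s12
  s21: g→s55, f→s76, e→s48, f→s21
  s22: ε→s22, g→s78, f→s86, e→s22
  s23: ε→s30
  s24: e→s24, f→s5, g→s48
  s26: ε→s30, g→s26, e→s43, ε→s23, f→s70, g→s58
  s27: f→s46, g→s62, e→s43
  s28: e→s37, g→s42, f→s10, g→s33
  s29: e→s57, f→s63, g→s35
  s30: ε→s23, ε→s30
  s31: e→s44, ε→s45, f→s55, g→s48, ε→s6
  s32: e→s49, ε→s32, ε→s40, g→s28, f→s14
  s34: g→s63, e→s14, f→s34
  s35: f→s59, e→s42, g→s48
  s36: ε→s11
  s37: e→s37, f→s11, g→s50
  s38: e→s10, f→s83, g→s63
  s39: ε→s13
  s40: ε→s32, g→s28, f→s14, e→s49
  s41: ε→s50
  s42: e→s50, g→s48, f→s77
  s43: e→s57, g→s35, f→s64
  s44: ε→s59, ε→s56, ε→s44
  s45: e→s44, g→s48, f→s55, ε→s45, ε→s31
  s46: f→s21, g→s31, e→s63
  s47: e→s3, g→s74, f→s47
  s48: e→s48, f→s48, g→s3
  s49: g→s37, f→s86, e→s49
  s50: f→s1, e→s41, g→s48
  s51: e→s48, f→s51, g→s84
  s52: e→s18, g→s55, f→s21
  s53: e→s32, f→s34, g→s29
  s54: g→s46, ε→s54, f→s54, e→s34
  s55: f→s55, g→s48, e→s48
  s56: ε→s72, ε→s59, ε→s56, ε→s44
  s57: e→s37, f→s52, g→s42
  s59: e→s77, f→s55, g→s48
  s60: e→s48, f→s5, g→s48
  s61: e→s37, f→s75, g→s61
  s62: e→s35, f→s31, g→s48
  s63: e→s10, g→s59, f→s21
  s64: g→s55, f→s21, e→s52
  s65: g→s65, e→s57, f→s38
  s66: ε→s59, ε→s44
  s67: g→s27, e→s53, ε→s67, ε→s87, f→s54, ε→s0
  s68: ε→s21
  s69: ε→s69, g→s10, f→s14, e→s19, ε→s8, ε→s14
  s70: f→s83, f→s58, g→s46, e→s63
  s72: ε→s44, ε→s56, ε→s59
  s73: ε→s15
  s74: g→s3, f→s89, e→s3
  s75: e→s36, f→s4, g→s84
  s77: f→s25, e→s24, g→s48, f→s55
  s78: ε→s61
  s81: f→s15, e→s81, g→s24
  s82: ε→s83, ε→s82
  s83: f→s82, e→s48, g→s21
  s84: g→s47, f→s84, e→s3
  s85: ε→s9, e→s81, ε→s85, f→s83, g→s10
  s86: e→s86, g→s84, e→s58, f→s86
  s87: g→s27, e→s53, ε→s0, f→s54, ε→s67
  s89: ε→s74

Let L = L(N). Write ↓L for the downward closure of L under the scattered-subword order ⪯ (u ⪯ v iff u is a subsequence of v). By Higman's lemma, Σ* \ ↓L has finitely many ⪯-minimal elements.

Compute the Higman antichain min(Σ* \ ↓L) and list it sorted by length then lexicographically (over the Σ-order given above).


min(Σ*\↓L) = [gffeg, geggg, fgggg, gefgeg, ffgfeg, eeefge].

|Q|=90, |F|=63, |δ|=267 (65 ε).
min D↑ (56 st, q0=0, F={39}): 0:g→1,f→2,e→3 1:g→1,f→4,e→5 2:g→6,f→7,e→8 3:g→9,f→8,e→10 4:g→11,f→12,e→13 5:g→14,f→15,e→16 6:g→17,f→11,e→5 7:g→11,f→7,e→18 8:g→19,f→18,e→20 9:g→9,f→21,e→16 10:g→22,f→20,e→23 11:g→24,f→25,e→13 12:g→25,f→12,e→26 13:g→27,f→25,e→28 14:g→26,f→27,e→29 15:g→30,f→25,e→31 16:g→29,f→31,e→32 17:g→26,f→24,e→14 18:g→13,f→18,e→33 19:g→14,f→13,e→16 20:g→34,f→33,e→35 21:g→13,f→12,e→28 22:g→22,f→36,e→32 23:g→37,f→38,e→23 24:g→26,f→30,e→27 25:g→30,f→25,e→26 26:g→39,f→26,e→26 27:g→26,f→30,e→40 28:g→40,f→25,e→41 29:g→26,f→40,e→42 30:g→26,f→30,e→26 31:g→30,f→25,e→43 32:g→42,f→44,e→32 33:g→28,f→33,e→45 34:g→29,f→28,e→32 35:g→32,f→38,e→35 36:g→28,f→12,e→41 37:g→37,f→46,e→32 38:g→47,f→38,e→38 39:g→39,f→39,e→39 40:g→26,f→30,e→48 41:g→48,f→49,e→41 42:g→26,f→50,e→42 43:g→51,f→49,e→43 44:g→52,f→49,e→44 45:g→41,f→38,e→45 46:g→47,f→53,e→44 47:g→52,f→47,e→39 48:g→26,f→54,e→48 49:g→52,f→49,e→26 50:g→55,f→54,e→50 51:g→26,f→54,e→26 52:g→55,f→52,e→39 53:g→47,f→53,e→26 54:g→55,f→54,e→26 55:g→39,f→55,e→39.
'gffeg': |S_i|=[83, 65, 46, 21, 3, 2] end={s3,s7} ∉↓L; 5/5 deletions ∈↓L.
'geggg': |S_i|=[83, 65, 38, 19, 5, 2] end={s3,s7} rej; 5/5 del acc.
'fgggg': run [83, 72, 47, 27, 5, 2] end={s3,s7} rej; 5/5 del acc.
'gefgeg': |S_i|=[83, 65, 38, 24, 10, 3, 2] end={s3,s7} ∉↓L; 6/6 deletions ∈↓L.
'ffgfeg': N↓-sim [83, 72, 47, 30, 16, 3, 2] end={s3,s7} ∉↓L; 6/6 deletions ∈↓L.
'eeefge': |S_i|=[83, 68, 54, 32, 20, 6, 2] end={s3,s7} rej; 6/6 single-dels accept.
6 words, ⪯-incomp.


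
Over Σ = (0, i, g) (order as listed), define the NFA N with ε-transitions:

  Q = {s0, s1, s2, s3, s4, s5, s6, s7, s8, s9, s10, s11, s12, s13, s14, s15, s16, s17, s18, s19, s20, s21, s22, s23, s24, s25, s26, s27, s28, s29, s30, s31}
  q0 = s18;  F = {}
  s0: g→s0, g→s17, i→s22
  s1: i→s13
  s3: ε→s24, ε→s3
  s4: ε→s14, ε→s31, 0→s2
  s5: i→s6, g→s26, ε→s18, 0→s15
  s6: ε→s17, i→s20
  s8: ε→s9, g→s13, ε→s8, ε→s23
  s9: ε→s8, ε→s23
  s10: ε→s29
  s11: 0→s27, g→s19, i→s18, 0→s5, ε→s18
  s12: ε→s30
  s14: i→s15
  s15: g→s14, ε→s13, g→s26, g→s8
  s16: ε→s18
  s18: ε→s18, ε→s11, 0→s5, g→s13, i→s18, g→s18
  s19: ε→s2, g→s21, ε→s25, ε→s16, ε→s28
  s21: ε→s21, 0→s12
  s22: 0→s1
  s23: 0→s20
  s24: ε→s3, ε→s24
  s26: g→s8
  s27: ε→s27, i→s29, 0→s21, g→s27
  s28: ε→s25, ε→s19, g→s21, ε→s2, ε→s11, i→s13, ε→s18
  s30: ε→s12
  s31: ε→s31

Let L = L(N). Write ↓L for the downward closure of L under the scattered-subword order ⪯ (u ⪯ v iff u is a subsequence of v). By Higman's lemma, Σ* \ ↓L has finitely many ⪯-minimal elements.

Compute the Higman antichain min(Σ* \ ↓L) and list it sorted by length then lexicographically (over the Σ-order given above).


A = [ε].

|Q|=32, |F|=0, |δ|=65 (33 ε).
min D↑ (1 st, q0=0, F={0}): 0:0→0,i→0,g→0 (ε-aug+det+¬).
ε ∈ L(D↑) — L = ∅.


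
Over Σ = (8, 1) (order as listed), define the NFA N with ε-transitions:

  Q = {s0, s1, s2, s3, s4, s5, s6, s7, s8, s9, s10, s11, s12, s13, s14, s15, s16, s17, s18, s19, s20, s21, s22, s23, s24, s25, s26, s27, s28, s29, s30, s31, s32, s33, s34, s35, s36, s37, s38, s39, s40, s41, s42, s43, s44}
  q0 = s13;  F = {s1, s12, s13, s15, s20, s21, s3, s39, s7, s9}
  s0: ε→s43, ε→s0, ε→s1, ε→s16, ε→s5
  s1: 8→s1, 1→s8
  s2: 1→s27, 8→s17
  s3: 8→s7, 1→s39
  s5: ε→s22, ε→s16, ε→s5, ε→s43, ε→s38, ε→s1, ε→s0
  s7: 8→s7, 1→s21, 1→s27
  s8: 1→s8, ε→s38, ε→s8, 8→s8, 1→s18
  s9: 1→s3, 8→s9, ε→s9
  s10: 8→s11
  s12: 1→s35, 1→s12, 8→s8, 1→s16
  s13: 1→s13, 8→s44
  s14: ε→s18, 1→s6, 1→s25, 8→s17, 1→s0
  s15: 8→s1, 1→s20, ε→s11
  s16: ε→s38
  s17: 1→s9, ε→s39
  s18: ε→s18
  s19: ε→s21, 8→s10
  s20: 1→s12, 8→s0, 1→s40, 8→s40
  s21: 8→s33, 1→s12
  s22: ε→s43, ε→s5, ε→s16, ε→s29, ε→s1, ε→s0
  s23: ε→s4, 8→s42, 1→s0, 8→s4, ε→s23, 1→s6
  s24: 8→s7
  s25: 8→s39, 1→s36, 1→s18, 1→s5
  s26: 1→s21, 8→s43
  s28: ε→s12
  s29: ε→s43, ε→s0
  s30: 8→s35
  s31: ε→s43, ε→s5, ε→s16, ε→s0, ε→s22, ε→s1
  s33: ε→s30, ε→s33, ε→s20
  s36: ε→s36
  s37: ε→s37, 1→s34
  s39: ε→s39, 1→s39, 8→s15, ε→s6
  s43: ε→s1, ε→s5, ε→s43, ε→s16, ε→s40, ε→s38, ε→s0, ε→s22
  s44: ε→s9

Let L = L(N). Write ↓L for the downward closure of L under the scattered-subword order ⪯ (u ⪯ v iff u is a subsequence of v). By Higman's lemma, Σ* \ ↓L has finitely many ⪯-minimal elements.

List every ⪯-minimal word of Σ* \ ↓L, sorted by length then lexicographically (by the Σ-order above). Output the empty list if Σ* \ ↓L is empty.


Antichain: [818118, 811881].

|Q|=45, |F|=10, |δ|=104 (54 ε).
min D↑ (11 st, q0=0, F={10}): 0:8→1,1→0 1:8→1,1→2 2:8→3,1→4 3:8→3,1→5 4:8→6,1→4 5:8→7,1→8 6:8→9,1→7 7:8→9,1→8 8:8→10,1→8 9:8→9,1→10 10:8→10,1→10.
'818118': N↓-sim [27, 26, 24, 21, 18, 7, 3] end={s18,s38,s8} — reject; 6/6 del acc.
'811881': run [27, 26, 24, 22, 18, 12, 3] end={s18,s38,s8} rej; 6/6 deletions ∈↓L.
2 minimals (antichain).
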